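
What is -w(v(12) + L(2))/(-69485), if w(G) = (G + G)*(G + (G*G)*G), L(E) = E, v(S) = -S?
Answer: 4040/13897 ≈ 0.29071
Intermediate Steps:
w(G) = 2*G*(G + G³) (w(G) = (2*G)*(G + G²*G) = (2*G)*(G + G³) = 2*G*(G + G³))
-w(v(12) + L(2))/(-69485) = -2*(-1*12 + 2)²*(1 + (-1*12 + 2)²)/(-69485) = -2*(-12 + 2)²*(1 + (-12 + 2)²)*(-1/69485) = -2*(-10)²*(1 + (-10)²)*(-1/69485) = -2*100*(1 + 100)*(-1/69485) = -2*100*101*(-1/69485) = -1*20200*(-1/69485) = -20200*(-1/69485) = 4040/13897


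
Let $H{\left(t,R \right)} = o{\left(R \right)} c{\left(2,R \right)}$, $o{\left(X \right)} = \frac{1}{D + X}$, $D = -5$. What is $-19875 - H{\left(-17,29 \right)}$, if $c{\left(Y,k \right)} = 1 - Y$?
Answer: $- \frac{476999}{24} \approx -19875.0$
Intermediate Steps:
$o{\left(X \right)} = \frac{1}{-5 + X}$
$H{\left(t,R \right)} = - \frac{1}{-5 + R}$ ($H{\left(t,R \right)} = \frac{1 - 2}{-5 + R} = \frac{1}{-5 + R} \left(-1\right) = - \frac{1}{-5 + R}$)
$-19875 - H{\left(-17,29 \right)} = -19875 - - \frac{1}{-5 + 29} = -19875 - - \frac{1}{24} = -19875 + \frac{1}{24} = - \frac{476999}{24}$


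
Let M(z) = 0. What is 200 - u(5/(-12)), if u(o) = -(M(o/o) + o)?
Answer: 2395/12 ≈ 199.58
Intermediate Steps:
u(o) = -o (u(o) = -(0 + o) = -o)
200 - u(5/(-12)) = 200 - (-1)*5/(-12) = 200 - (-1)*5*(-1/12) = 200 - (-1)*(-5)/12 = 200 - 1*5/12 = 200 - 5/12 = 2395/12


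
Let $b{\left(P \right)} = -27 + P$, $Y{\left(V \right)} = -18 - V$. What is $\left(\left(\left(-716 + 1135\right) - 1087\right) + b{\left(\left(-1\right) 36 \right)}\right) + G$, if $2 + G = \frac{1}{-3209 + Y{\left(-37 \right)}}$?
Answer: $- \frac{2338271}{3190} \approx -733.0$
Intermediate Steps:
$G = - \frac{6381}{3190}$ ($G = -2 + \frac{1}{-3209 - -19} = -2 + \frac{1}{-3209 + \left(-18 + 37\right)} = -2 + \frac{1}{-3209 + 19} = -2 + \frac{1}{-3190} = -2 - \frac{1}{3190} = - \frac{6381}{3190} \approx -2.0003$)
$\left(\left(\left(-716 + 1135\right) - 1087\right) + b{\left(\left(-1\right) 36 \right)}\right) + G = \left(\left(\left(-716 + 1135\right) - 1087\right) - 63\right) - \frac{6381}{3190} = \left(\left(419 - 1087\right) - 63\right) - \frac{6381}{3190} = \left(-668 - 63\right) - \frac{6381}{3190} = -731 - \frac{6381}{3190} = - \frac{2338271}{3190}$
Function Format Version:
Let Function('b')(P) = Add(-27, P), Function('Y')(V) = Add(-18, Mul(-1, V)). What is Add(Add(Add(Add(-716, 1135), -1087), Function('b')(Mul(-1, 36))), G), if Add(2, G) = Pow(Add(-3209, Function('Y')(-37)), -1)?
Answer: Rational(-2338271, 3190) ≈ -733.00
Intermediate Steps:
G = Rational(-6381, 3190) (G = Add(-2, Pow(Add(-3209, Add(-18, Mul(-1, -37))), -1)) = Add(-2, Pow(Add(-3209, Add(-18, 37)), -1)) = Add(-2, Pow(Add(-3209, 19), -1)) = Add(-2, Pow(-3190, -1)) = Add(-2, Rational(-1, 3190)) = Rational(-6381, 3190) ≈ -2.0003)
Add(Add(Add(Add(-716, 1135), -1087), Function('b')(Mul(-1, 36))), G) = Add(Add(Add(Add(-716, 1135), -1087), Add(-27, Mul(-1, 36))), Rational(-6381, 3190)) = Add(Add(Add(419, -1087), Add(-27, -36)), Rational(-6381, 3190)) = Add(Add(-668, -63), Rational(-6381, 3190)) = Add(-731, Rational(-6381, 3190)) = Rational(-2338271, 3190)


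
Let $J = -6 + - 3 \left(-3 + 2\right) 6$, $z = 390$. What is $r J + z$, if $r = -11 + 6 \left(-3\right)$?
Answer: $42$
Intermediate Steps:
$r = -29$ ($r = -11 - 18 = -29$)
$J = 12$ ($J = -6 + \left(-3\right) \left(-1\right) 6 = -6 + 3 \cdot 6 = -6 + 18 = 12$)
$r J + z = \left(-29\right) 12 + 390 = -348 + 390 = 42$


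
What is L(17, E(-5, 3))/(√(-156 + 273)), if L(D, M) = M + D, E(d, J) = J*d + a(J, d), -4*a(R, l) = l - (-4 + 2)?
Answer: 11*√13/156 ≈ 0.25424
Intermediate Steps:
a(R, l) = -½ - l/4 (a(R, l) = -(l - (-4 + 2))/4 = -(l - 1*(-2))/4 = -(l + 2)/4 = -(2 + l)/4 = -½ - l/4)
E(d, J) = -½ - d/4 + J*d (E(d, J) = J*d + (-½ - d/4) = -½ - d/4 + J*d)
L(D, M) = D + M
L(17, E(-5, 3))/(√(-156 + 273)) = (17 + (-½ - ¼*(-5) + 3*(-5)))/(√(-156 + 273)) = (17 + (-½ + 5/4 - 15))/(√117) = (17 - 57/4)/((3*√13)) = 11*(√13/39)/4 = 11*√13/156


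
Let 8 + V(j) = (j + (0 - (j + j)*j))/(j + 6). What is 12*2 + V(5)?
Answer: 131/11 ≈ 11.909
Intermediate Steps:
V(j) = -8 + (j - 2*j²)/(6 + j) (V(j) = -8 + (j + (0 - (j + j)*j))/(j + 6) = -8 + (j + (0 - 2*j*j))/(6 + j) = -8 + (j + (0 - 2*j²))/(6 + j) = -8 + (j - 2*j²)/(6 + j))
12*2 + V(5) = 12*2 + (-48 - 7*5 - 2*5²)/(6 + 5) = 24 + (-48 - 35 - 2*25)/11 = 24 + (-48 - 35 - 50)/11 = 24 + (1/11)*(-133) = 24 - 133/11 = 131/11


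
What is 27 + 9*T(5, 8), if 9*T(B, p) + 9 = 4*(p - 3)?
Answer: 38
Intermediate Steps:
T(B, p) = -7/3 + 4*p/9 (T(B, p) = -1 + (4*(p - 3))/9 = -1 + (4*(-3 + p))/9 = -1 + (-12 + 4*p)/9 = -1 + (-4/3 + 4*p/9) = -7/3 + 4*p/9)
27 + 9*T(5, 8) = 27 + 9*(-7/3 + (4/9)*8) = 27 + 9*(-7/3 + 32/9) = 27 + 9*(11/9) = 27 + 11 = 38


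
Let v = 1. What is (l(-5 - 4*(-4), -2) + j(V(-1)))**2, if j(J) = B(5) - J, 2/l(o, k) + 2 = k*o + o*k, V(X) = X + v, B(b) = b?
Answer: 12996/529 ≈ 24.567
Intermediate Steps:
V(X) = 1 + X (V(X) = X + 1 = 1 + X)
l(o, k) = 2/(-2 + 2*k*o) (l(o, k) = 2/(-2 + (k*o + o*k)) = 2/(-2 + (k*o + k*o)) = 2/(-2 + 2*k*o))
j(J) = 5 - J
(l(-5 - 4*(-4), -2) + j(V(-1)))**2 = (1/(-1 - 2*(-5 - 4*(-4))) + (5 - (1 - 1)))**2 = (1/(-1 - 2*(-5 + 16)) + (5 - 1*0))**2 = (1/(-1 - 2*11) + (5 + 0))**2 = (1/(-1 - 22) + 5)**2 = (1/(-23) + 5)**2 = (-1/23 + 5)**2 = (114/23)**2 = 12996/529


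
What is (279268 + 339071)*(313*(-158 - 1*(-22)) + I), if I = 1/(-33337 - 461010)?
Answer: -13011932094035883/494347 ≈ -2.6321e+10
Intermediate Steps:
I = -1/494347 (I = 1/(-494347) = -1/494347 ≈ -2.0229e-6)
(279268 + 339071)*(313*(-158 - 1*(-22)) + I) = (279268 + 339071)*(313*(-158 - 1*(-22)) - 1/494347) = 618339*(313*(-158 + 22) - 1/494347) = 618339*(313*(-136) - 1/494347) = 618339*(-42568 - 1/494347) = 618339*(-21043363097/494347) = -13011932094035883/494347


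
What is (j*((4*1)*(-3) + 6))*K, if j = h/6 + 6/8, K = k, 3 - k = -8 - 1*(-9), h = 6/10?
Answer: -51/5 ≈ -10.200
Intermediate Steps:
h = ⅗ (h = 6*(⅒) = ⅗ ≈ 0.60000)
k = 2 (k = 3 - (-8 - 1*(-9)) = 3 - (-8 + 9) = 3 - 1*1 = 3 - 1 = 2)
K = 2
j = 17/20 (j = (⅗)/6 + 6/8 = (⅗)*(⅙) + 6*(⅛) = ⅒ + ¾ = 17/20 ≈ 0.85000)
(j*((4*1)*(-3) + 6))*K = (17*((4*1)*(-3) + 6)/20)*2 = (17*(4*(-3) + 6)/20)*2 = (17*(-12 + 6)/20)*2 = ((17/20)*(-6))*2 = -51/10*2 = -51/5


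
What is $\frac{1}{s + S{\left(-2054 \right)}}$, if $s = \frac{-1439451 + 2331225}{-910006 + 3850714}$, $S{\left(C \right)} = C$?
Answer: $- \frac{490118}{1006553743} \approx -0.00048693$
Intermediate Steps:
$s = \frac{148629}{490118}$ ($s = \frac{891774}{2940708} = 891774 \cdot \frac{1}{2940708} = \frac{148629}{490118} \approx 0.30325$)
$\frac{1}{s + S{\left(-2054 \right)}} = \frac{1}{\frac{148629}{490118} - 2054} = \frac{1}{- \frac{1006553743}{490118}} = - \frac{490118}{1006553743}$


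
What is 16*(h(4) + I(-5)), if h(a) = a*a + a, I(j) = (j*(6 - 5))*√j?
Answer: 320 - 80*I*√5 ≈ 320.0 - 178.89*I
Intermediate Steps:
I(j) = j^(3/2) (I(j) = (j*1)*√j = j*√j = j^(3/2))
h(a) = a + a² (h(a) = a² + a = a + a²)
16*(h(4) + I(-5)) = 16*(4*(1 + 4) + (-5)^(3/2)) = 16*(4*5 - 5*I*√5) = 16*(20 - 5*I*√5) = 320 - 80*I*√5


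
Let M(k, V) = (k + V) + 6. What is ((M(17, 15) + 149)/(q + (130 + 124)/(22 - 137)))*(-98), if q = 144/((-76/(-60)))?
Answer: -20021155/121787 ≈ -164.39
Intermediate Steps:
M(k, V) = 6 + V + k (M(k, V) = (V + k) + 6 = 6 + V + k)
q = 2160/19 (q = 144/((-76*(-1/60))) = 144/(19/15) = 144*(15/19) = 2160/19 ≈ 113.68)
((M(17, 15) + 149)/(q + (130 + 124)/(22 - 137)))*(-98) = (((6 + 15 + 17) + 149)/(2160/19 + (130 + 124)/(22 - 137)))*(-98) = ((38 + 149)/(2160/19 + 254/(-115)))*(-98) = (187/(2160/19 + 254*(-1/115)))*(-98) = (187/(2160/19 - 254/115))*(-98) = (187/(243574/2185))*(-98) = (187*(2185/243574))*(-98) = (408595/243574)*(-98) = -20021155/121787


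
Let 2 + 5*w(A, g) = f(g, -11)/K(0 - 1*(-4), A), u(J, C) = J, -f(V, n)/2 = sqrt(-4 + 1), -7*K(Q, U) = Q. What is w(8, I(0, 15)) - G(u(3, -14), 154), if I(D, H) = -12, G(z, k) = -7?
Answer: 33/5 + 7*I*sqrt(3)/10 ≈ 6.6 + 1.2124*I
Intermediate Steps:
K(Q, U) = -Q/7
f(V, n) = -2*I*sqrt(3) (f(V, n) = -2*sqrt(-4 + 1) = -2*I*sqrt(3))
w(A, g) = -2/5 + 7*I*sqrt(3)/10 (w(A, g) = -2/5 + ((-2*I*sqrt(3))/((-(0 - 1*(-4))/7)))/5 = -2/5 + ((-2*I*sqrt(3))/((-(0 + 4)/7)))/5 = -2/5 + ((-2*I*sqrt(3))/((-1/7*4)))/5 = -2/5 + ((-2*I*sqrt(3))/(-4/7))/5 = -2/5 + (-2*I*sqrt(3)*(-7/4))/5 = -2/5 + (7*I*sqrt(3)/2)/5 = -2/5 + 7*I*sqrt(3)/10)
w(8, I(0, 15)) - G(u(3, -14), 154) = (-2/5 + 7*I*sqrt(3)/10) - 1*(-7) = (-2/5 + 7*I*sqrt(3)/10) + 7 = 33/5 + 7*I*sqrt(3)/10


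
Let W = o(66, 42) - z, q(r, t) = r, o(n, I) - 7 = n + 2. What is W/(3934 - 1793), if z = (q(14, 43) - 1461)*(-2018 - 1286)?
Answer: -4780813/2141 ≈ -2233.0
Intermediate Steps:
o(n, I) = 9 + n (o(n, I) = 7 + (n + 2) = 7 + (2 + n) = 9 + n)
z = 4780888 (z = (14 - 1461)*(-2018 - 1286) = -1447*(-3304) = 4780888)
W = -4780813 (W = (9 + 66) - 1*4780888 = 75 - 4780888 = -4780813)
W/(3934 - 1793) = -4780813/(3934 - 1793) = -4780813/2141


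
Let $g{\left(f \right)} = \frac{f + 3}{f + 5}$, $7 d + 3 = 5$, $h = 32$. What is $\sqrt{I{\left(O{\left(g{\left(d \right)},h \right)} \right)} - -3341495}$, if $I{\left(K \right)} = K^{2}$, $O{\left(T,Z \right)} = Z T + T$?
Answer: $\frac{4 \sqrt{285942671}}{37} \approx 1828.1$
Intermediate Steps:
$d = \frac{2}{7}$ ($d = - \frac{3}{7} + \frac{1}{7} \cdot 5 = - \frac{3}{7} + \frac{5}{7} = \frac{2}{7} \approx 0.28571$)
$g{\left(f \right)} = \frac{3 + f}{5 + f}$
$O{\left(T,Z \right)} = T + T Z$ ($O{\left(T,Z \right)} = T Z + T = T + T Z$)
$\sqrt{I{\left(O{\left(g{\left(d \right)},h \right)} \right)} - -3341495} = \sqrt{\left(\frac{3 + \frac{2}{7}}{5 + \frac{2}{7}} \left(1 + 32\right)\right)^{2} - -3341495} = \sqrt{\left(\frac{1}{\frac{37}{7}} \cdot \frac{23}{7} \cdot 33\right)^{2} + 3341495} = \sqrt{\left(\frac{7}{37} \cdot \frac{23}{7} \cdot 33\right)^{2} + 3341495} = \sqrt{\left(\frac{23}{37} \cdot 33\right)^{2} + 3341495} = \sqrt{\left(\frac{759}{37}\right)^{2} + 3341495} = \sqrt{\frac{576081}{1369} + 3341495} = \sqrt{\frac{4575082736}{1369}} = \frac{4 \sqrt{285942671}}{37}$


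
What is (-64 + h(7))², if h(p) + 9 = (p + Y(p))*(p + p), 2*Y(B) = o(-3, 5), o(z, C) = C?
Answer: 3600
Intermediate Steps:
Y(B) = 5/2 (Y(B) = (½)*5 = 5/2)
h(p) = -9 + 2*p*(5/2 + p) (h(p) = -9 + (p + 5/2)*(p + p) = -9 + (5/2 + p)*(2*p) = -9 + 2*p*(5/2 + p))
(-64 + h(7))² = (-64 + (-9 + 2*7² + 5*7))² = (-64 + (-9 + 2*49 + 35))² = (-64 + (-9 + 98 + 35))² = (-64 + 124)² = 60² = 3600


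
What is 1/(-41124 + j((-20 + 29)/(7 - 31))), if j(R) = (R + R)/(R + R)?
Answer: -1/41123 ≈ -2.4317e-5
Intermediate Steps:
j(R) = 1 (j(R) = (2*R)/((2*R)) = (2*R)*(1/(2*R)) = 1)
1/(-41124 + j((-20 + 29)/(7 - 31))) = 1/(-41124 + 1) = 1/(-41123) = -1/41123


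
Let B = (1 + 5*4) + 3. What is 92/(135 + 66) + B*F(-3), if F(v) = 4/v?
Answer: -6340/201 ≈ -31.542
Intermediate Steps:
B = 24 (B = (1 + 20) + 3 = 21 + 3 = 24)
92/(135 + 66) + B*F(-3) = 92/(135 + 66) + 24*(4/(-3)) = 92/201 + 24*(4*(-1/3)) = (1/201)*92 + 24*(-4/3) = 92/201 - 32 = -6340/201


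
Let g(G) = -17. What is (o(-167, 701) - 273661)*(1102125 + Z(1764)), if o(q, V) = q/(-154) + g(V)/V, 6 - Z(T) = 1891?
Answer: -16252021951967400/53977 ≈ -3.0109e+11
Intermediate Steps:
Z(T) = -1885 (Z(T) = 6 - 1*1891 = 6 - 1891 = -1885)
o(q, V) = -17/V - q/154 (o(q, V) = q/(-154) - 17/V = q*(-1/154) - 17/V = -q/154 - 17/V = -17/V - q/154)
(o(-167, 701) - 273661)*(1102125 + Z(1764)) = ((-17/701 - 1/154*(-167)) - 273661)*(1102125 - 1885) = ((-17*1/701 + 167/154) - 273661)*1100240 = ((-17/701 + 167/154) - 273661)*1100240 = (114449/107954 - 273661)*1100240 = -29542685145/107954*1100240 = -16252021951967400/53977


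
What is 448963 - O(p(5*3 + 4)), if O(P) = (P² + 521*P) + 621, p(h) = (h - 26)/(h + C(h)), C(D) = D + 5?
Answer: 829141130/1849 ≈ 4.4843e+5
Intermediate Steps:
C(D) = 5 + D
p(h) = (-26 + h)/(5 + 2*h) (p(h) = (h - 26)/(h + (5 + h)) = (-26 + h)/(5 + 2*h))
O(P) = 621 + P² + 521*P
448963 - O(p(5*3 + 4)) = 448963 - (621 + ((-26 + (5*3 + 4))/(5 + 2*(5*3 + 4)))² + 521*((-26 + (5*3 + 4))/(5 + 2*(5*3 + 4)))) = 448963 - (621 + ((-26 + (15 + 4))/(5 + 2*(15 + 4)))² + 521*((-26 + (15 + 4))/(5 + 2*(15 + 4)))) = 448963 - (621 + ((-26 + 19)/(5 + 2*19))² + 521*((-26 + 19)/(5 + 2*19))) = 448963 - (621 + (-7/(5 + 38))² + 521*(-7/(5 + 38))) = 448963 - (621 + (-7/43)² + 521*(-7/43)) = 448963 - (621 + 49/1849 - 3647/43) = 448963 - 1*991457/1849 = 448963 - 991457/1849 = 829141130/1849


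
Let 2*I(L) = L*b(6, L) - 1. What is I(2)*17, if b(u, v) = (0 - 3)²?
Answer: 289/2 ≈ 144.50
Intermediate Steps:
b(u, v) = 9 (b(u, v) = (-3)² = 9)
I(L) = -½ + 9*L/2 (I(L) = (L*9 - 1)/2 = (9*L - 1)/2 = (-1 + 9*L)/2 = -½ + 9*L/2)
I(2)*17 = (-½ + (9/2)*2)*17 = (-½ + 9)*17 = (17/2)*17 = 289/2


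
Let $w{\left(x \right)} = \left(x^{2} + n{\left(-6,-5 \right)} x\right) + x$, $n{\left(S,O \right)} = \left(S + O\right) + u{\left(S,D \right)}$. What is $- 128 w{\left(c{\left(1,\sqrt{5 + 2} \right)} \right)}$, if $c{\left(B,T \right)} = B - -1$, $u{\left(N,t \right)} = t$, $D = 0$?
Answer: $2048$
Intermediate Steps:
$n{\left(S,O \right)} = O + S$ ($n{\left(S,O \right)} = \left(S + O\right) + 0 = \left(O + S\right) + 0 = O + S$)
$c{\left(B,T \right)} = 1 + B$ ($c{\left(B,T \right)} = B + 1 = 1 + B$)
$w{\left(x \right)} = x^{2} - 10 x$ ($w{\left(x \right)} = \left(x^{2} + \left(-5 - 6\right) x\right) + x = \left(x^{2} - 11 x\right) + x = x^{2} - 10 x$)
$- 128 w{\left(c{\left(1,\sqrt{5 + 2} \right)} \right)} = - 128 \left(1 + 1\right) \left(-10 + \left(1 + 1\right)\right) = - 128 \cdot 2 \left(-10 + 2\right) = - 128 \cdot 2 \left(-8\right) = \left(-128\right) \left(-16\right) = 2048$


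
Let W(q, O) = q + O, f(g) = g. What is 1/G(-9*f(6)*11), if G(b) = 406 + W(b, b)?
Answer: -1/782 ≈ -0.0012788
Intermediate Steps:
W(q, O) = O + q
G(b) = 406 + 2*b (G(b) = 406 + (b + b) = 406 + 2*b)
1/G(-9*f(6)*11) = 1/(406 + 2*(-9*6*11)) = 1/(406 + 2*(-54*11)) = 1/(406 + 2*(-594)) = 1/(406 - 1188) = 1/(-782) = -1/782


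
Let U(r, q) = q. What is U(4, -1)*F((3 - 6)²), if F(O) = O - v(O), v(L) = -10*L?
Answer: -99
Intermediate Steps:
F(O) = 11*O (F(O) = O - (-10)*O = O + 10*O = 11*O)
U(4, -1)*F((3 - 6)²) = -11*(3 - 6)² = -11*(-3)² = -11*9 = -1*99 = -99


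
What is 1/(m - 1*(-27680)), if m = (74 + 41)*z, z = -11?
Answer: 1/26415 ≈ 3.7857e-5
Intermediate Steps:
m = -1265 (m = (74 + 41)*(-11) = 115*(-11) = -1265)
1/(m - 1*(-27680)) = 1/(-1265 - 1*(-27680)) = 1/(-1265 + 27680) = 1/26415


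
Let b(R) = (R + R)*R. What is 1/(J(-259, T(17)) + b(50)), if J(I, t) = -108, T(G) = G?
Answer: 1/4892 ≈ 0.00020442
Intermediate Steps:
b(R) = 2*R² (b(R) = (2*R)*R = 2*R²)
1/(J(-259, T(17)) + b(50)) = 1/(-108 + 2*50²) = 1/(-108 + 2*2500) = 1/(-108 + 5000) = 1/4892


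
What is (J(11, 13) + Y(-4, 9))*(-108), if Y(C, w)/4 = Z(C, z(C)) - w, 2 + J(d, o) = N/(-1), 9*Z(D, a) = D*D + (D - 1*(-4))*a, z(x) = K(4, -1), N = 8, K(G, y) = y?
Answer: 4200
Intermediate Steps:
z(x) = -1
Z(D, a) = D²/9 + a*(4 + D)/9 (Z(D, a) = (D*D + (D - 1*(-4))*a)/9 = (D² + (D + 4)*a)/9 = (D² + (4 + D)*a)/9 = (D² + a*(4 + D))/9 = D²/9 + a*(4 + D)/9)
J(d, o) = -10 (J(d, o) = -2 + 8/(-1) = -2 + 8*(-1) = -2 - 8 = -10)
Y(C, w) = -16/9 - 4*w - 4*C/9 + 4*C²/9 (Y(C, w) = 4*((C²/9 + (4/9)*(-1) + (⅑)*C*(-1)) - w) = 4*((C²/9 - 4/9 - C/9) - w) = 4*((-4/9 - C/9 + C²/9) - w) = 4*(-4/9 - w - C/9 + C²/9) = -16/9 - 4*w - 4*C/9 + 4*C²/9)
(J(11, 13) + Y(-4, 9))*(-108) = (-10 + (-16/9 - 4*9 - 4/9*(-4) + (4/9)*(-4)²))*(-108) = (-10 + (-16/9 - 36 + 16/9 + (4/9)*16))*(-108) = (-10 + (-16/9 - 36 + 16/9 + 64/9))*(-108) = (-10 - 260/9)*(-108) = -350/9*(-108) = 4200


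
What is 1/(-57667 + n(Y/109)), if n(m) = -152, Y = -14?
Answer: -1/57819 ≈ -1.7295e-5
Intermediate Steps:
1/(-57667 + n(Y/109)) = 1/(-57667 - 152) = 1/(-57819) = -1/57819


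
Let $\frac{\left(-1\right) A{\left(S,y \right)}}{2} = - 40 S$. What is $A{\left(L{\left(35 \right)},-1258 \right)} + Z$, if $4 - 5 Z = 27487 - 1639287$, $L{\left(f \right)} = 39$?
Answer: $\frac{1627404}{5} \approx 3.2548 \cdot 10^{5}$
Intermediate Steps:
$A{\left(S,y \right)} = 80 S$ ($A{\left(S,y \right)} = - 2 \left(- 40 S\right) = 80 S$)
$Z = \frac{1611804}{5}$ ($Z = \frac{4}{5} - \frac{27487 - 1639287}{5} = \frac{4}{5} - -322360 = \frac{4}{5} + 322360 = \frac{1611804}{5} \approx 3.2236 \cdot 10^{5}$)
$A{\left(L{\left(35 \right)},-1258 \right)} + Z = 80 \cdot 39 + \frac{1611804}{5} = 3120 + \frac{1611804}{5} = \frac{1627404}{5}$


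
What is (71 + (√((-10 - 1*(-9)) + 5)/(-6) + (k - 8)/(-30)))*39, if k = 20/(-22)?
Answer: 152217/55 ≈ 2767.6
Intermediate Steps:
k = -10/11 (k = 20*(-1/22) = -10/11 ≈ -0.90909)
(71 + (√((-10 - 1*(-9)) + 5)/(-6) + (k - 8)/(-30)))*39 = (71 + (√((-10 - 1*(-9)) + 5)/(-6) + (-10/11 - 8)/(-30)))*39 = (71 + (√((-10 + 9) + 5)*(-⅙) - 98/11*(-1/30)))*39 = (71 + (√(-1 + 5)*(-⅙) + 49/165))*39 = (71 + (√4*(-⅙) + 49/165))*39 = (71 + (2*(-⅙) + 49/165))*39 = (71 + (-⅓ + 49/165))*39 = (71 - 2/55)*39 = (3903/55)*39 = 152217/55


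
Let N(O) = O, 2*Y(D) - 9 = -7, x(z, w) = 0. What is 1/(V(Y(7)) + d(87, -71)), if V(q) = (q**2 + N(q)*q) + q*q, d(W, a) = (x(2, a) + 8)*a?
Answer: -1/565 ≈ -0.0017699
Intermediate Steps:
d(W, a) = 8*a (d(W, a) = (0 + 8)*a = 8*a)
Y(D) = 1 (Y(D) = 9/2 + (1/2)*(-7) = 9/2 - 7/2 = 1)
V(q) = 3*q**2 (V(q) = (q**2 + q*q) + q*q = (q**2 + q**2) + q**2 = 2*q**2 + q**2 = 3*q**2)
1/(V(Y(7)) + d(87, -71)) = 1/(3*1**2 + 8*(-71)) = 1/(3*1 - 568) = 1/(3 - 568) = 1/(-565) = -1/565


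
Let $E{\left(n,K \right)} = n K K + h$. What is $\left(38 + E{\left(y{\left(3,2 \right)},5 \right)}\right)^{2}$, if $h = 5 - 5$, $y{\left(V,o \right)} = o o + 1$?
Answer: $26569$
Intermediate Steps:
$y{\left(V,o \right)} = 1 + o^{2}$ ($y{\left(V,o \right)} = o^{2} + 1 = 1 + o^{2}$)
$h = 0$ ($h = 5 - 5 = 0$)
$E{\left(n,K \right)} = n K^{2}$ ($E{\left(n,K \right)} = n K K + 0 = K n K + 0 = n K^{2} + 0 = n K^{2}$)
$\left(38 + E{\left(y{\left(3,2 \right)},5 \right)}\right)^{2} = \left(38 + \left(1 + 2^{2}\right) 5^{2}\right)^{2} = \left(38 + \left(1 + 4\right) 25\right)^{2} = \left(38 + 5 \cdot 25\right)^{2} = \left(38 + 125\right)^{2} = 163^{2} = 26569$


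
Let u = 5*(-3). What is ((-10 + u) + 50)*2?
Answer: 50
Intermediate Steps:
u = -15
((-10 + u) + 50)*2 = ((-10 - 15) + 50)*2 = (-25 + 50)*2 = 25*2 = 50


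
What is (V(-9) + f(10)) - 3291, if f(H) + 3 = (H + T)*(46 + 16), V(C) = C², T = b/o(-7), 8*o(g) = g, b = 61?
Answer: -48407/7 ≈ -6915.3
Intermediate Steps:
o(g) = g/8
T = -488/7 (T = 61/(((⅛)*(-7))) = 61/(-7/8) = 61*(-8/7) = -488/7 ≈ -69.714)
f(H) = -30277/7 + 62*H (f(H) = -3 + (H - 488/7)*(46 + 16) = -3 + (-488/7 + H)*62 = -3 + (-30256/7 + 62*H) = -30277/7 + 62*H)
(V(-9) + f(10)) - 3291 = ((-9)² + (-30277/7 + 62*10)) - 3291 = (81 + (-30277/7 + 620)) - 3291 = (81 - 25937/7) - 3291 = -25370/7 - 3291 = -48407/7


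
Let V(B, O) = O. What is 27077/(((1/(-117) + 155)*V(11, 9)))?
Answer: 352001/18134 ≈ 19.411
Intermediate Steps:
27077/(((1/(-117) + 155)*V(11, 9))) = 27077/(((1/(-117) + 155)*9)) = 27077/(((-1/117 + 155)*9)) = 27077/(((18134/117)*9)) = 27077/(18134/13) = 27077*(13/18134) = 352001/18134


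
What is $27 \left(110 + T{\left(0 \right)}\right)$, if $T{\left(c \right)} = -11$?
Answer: $2673$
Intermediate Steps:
$27 \left(110 + T{\left(0 \right)}\right) = 27 \left(110 - 11\right) = 27 \cdot 99 = 2673$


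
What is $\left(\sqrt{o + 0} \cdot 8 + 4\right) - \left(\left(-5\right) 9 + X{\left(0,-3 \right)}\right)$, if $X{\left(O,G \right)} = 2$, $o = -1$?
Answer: $47 + 8 i \approx 47.0 + 8.0 i$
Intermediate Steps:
$\left(\sqrt{o + 0} \cdot 8 + 4\right) - \left(\left(-5\right) 9 + X{\left(0,-3 \right)}\right) = \left(\sqrt{-1 + 0} \cdot 8 + 4\right) - \left(\left(-5\right) 9 + 2\right) = \left(\sqrt{-1} \cdot 8 + 4\right) - \left(-45 + 2\right) = \left(i 8 + 4\right) - -43 = \left(8 i + 4\right) + 43 = \left(4 + 8 i\right) + 43 = 47 + 8 i$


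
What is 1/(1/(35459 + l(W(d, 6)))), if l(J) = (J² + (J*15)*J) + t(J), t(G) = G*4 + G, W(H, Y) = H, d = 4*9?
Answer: 56375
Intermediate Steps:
d = 36
t(G) = 5*G (t(G) = 4*G + G = 5*G)
l(J) = 5*J + 16*J² (l(J) = (J² + (J*15)*J) + 5*J = (J² + (15*J)*J) + 5*J = (J² + 15*J²) + 5*J = 16*J² + 5*J = 5*J + 16*J²)
1/(1/(35459 + l(W(d, 6)))) = 1/(1/(35459 + 36*(5 + 16*36))) = 1/(1/(35459 + 36*(5 + 576))) = 1/(1/(35459 + 36*581)) = 1/(1/(35459 + 20916)) = 1/(1/56375) = 56375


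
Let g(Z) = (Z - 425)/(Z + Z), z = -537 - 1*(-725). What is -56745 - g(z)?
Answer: -21335883/376 ≈ -56744.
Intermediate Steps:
z = 188 (z = -537 + 725 = 188)
g(Z) = (-425 + Z)/(2*Z) (g(Z) = (-425 + Z)/((2*Z)) = (-425 + Z)*(1/(2*Z)) = (-425 + Z)/(2*Z))
-56745 - g(z) = -56745 - (-425 + 188)/(2*188) = -56745 - (-237)/(2*188) = -56745 - 1*(-237/376) = -56745 + 237/376 = -21335883/376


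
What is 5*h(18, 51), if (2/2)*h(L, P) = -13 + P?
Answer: 190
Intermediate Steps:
h(L, P) = -13 + P
5*h(18, 51) = 5*(-13 + 51) = 5*38 = 190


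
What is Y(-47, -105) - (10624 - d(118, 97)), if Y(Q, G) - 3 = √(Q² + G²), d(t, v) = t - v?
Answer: -10600 + √13234 ≈ -10485.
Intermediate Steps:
Y(Q, G) = 3 + √(G² + Q²) (Y(Q, G) = 3 + √(Q² + G²) = 3 + √(G² + Q²))
Y(-47, -105) - (10624 - d(118, 97)) = (3 + √((-105)² + (-47)²)) - (10624 - (118 - 1*97)) = (3 + √(11025 + 2209)) - (10624 - (118 - 97)) = (3 + √13234) - (10624 - 1*21) = (3 + √13234) - (10624 - 21) = (3 + √13234) - 1*10603 = (3 + √13234) - 10603 = -10600 + √13234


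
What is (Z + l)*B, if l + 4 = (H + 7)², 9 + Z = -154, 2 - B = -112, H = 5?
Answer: -2622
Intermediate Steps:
B = 114 (B = 2 - 1*(-112) = 2 + 112 = 114)
Z = -163 (Z = -9 - 154 = -163)
l = 140 (l = -4 + (5 + 7)² = -4 + 12² = -4 + 144 = 140)
(Z + l)*B = (-163 + 140)*114 = -23*114 = -2622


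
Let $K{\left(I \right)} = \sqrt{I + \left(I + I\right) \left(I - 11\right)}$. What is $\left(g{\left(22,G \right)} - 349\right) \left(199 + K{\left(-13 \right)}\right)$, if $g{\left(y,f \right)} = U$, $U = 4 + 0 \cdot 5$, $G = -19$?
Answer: $-68655 - 345 \sqrt{611} \approx -77183.0$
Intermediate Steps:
$U = 4$ ($U = 4 + 0 = 4$)
$g{\left(y,f \right)} = 4$
$K{\left(I \right)} = \sqrt{I + 2 I \left(-11 + I\right)}$
$\left(g{\left(22,G \right)} - 349\right) \left(199 + K{\left(-13 \right)}\right) = \left(4 - 349\right) \left(199 + \sqrt{- 13 \left(-21 + 2 \left(-13\right)\right)}\right) = - 345 \left(199 + \sqrt{- 13 \left(-21 - 26\right)}\right) = - 345 \left(199 + \sqrt{\left(-13\right) \left(-47\right)}\right) = - 345 \left(199 + \sqrt{611}\right) = -68655 - 345 \sqrt{611}$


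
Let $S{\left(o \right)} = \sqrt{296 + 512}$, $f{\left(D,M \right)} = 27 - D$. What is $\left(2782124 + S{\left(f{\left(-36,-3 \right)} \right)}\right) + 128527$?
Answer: $2910651 + 2 \sqrt{202} \approx 2.9107 \cdot 10^{6}$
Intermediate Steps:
$S{\left(o \right)} = 2 \sqrt{202}$ ($S{\left(o \right)} = \sqrt{808} = 2 \sqrt{202}$)
$\left(2782124 + S{\left(f{\left(-36,-3 \right)} \right)}\right) + 128527 = \left(2782124 + 2 \sqrt{202}\right) + 128527 = 2910651 + 2 \sqrt{202}$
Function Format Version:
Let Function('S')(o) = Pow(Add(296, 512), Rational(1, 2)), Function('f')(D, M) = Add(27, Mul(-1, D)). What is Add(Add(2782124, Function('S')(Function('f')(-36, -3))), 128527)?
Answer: Add(2910651, Mul(2, Pow(202, Rational(1, 2)))) ≈ 2.9107e+6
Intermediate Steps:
Function('S')(o) = Mul(2, Pow(202, Rational(1, 2))) (Function('S')(o) = Pow(808, Rational(1, 2)) = Mul(2, Pow(202, Rational(1, 2))))
Add(Add(2782124, Function('S')(Function('f')(-36, -3))), 128527) = Add(Add(2782124, Mul(2, Pow(202, Rational(1, 2)))), 128527) = Add(2910651, Mul(2, Pow(202, Rational(1, 2))))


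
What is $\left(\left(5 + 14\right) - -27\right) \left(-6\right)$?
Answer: $-276$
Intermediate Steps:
$\left(\left(5 + 14\right) - -27\right) \left(-6\right) = \left(19 + 27\right) \left(-6\right) = 46 \left(-6\right) = -276$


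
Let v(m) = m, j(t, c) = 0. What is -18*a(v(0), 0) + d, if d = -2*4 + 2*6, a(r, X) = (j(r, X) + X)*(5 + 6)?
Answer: 4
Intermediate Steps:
a(r, X) = 11*X (a(r, X) = (0 + X)*(5 + 6) = X*11 = 11*X)
d = 4 (d = -8 + 12 = 4)
-18*a(v(0), 0) + d = -198*0 + 4 = -18*0 + 4 = 0 + 4 = 4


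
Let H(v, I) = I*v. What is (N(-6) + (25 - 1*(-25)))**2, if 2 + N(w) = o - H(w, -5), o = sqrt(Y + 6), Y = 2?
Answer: 332 + 72*sqrt(2) ≈ 433.82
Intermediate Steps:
o = 2*sqrt(2) (o = sqrt(2 + 6) = sqrt(8) = 2*sqrt(2) ≈ 2.8284)
N(w) = -2 + 2*sqrt(2) + 5*w (N(w) = -2 + (2*sqrt(2) - (-5)*w) = -2 + (2*sqrt(2) + 5*w) = -2 + 2*sqrt(2) + 5*w)
(N(-6) + (25 - 1*(-25)))**2 = ((-2 + 2*sqrt(2) + 5*(-6)) + (25 - 1*(-25)))**2 = ((-2 + 2*sqrt(2) - 30) + (25 + 25))**2 = ((-32 + 2*sqrt(2)) + 50)**2 = (18 + 2*sqrt(2))**2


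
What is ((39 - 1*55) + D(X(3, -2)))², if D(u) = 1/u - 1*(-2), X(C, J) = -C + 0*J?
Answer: 1849/9 ≈ 205.44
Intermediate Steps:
X(C, J) = -C (X(C, J) = -C + 0 = -C)
D(u) = 2 + 1/u (D(u) = 1/u + 2 = 2 + 1/u)
((39 - 1*55) + D(X(3, -2)))² = ((39 - 1*55) + (2 + 1/(-1*3)))² = ((39 - 55) + (2 + 1/(-3)))² = (-16 + (2 - ⅓))² = (-16 + 5/3)² = (-43/3)² = 1849/9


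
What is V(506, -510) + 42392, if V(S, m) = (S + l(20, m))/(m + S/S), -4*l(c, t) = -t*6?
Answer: 21577787/509 ≈ 42393.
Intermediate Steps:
l(c, t) = 3*t/2 (l(c, t) = -(-1)*t*6/4 = -(-1)*6*t/4 = -(-3)*t/2 = 3*t/2)
V(S, m) = (S + 3*m/2)/(1 + m) (V(S, m) = (S + 3*m/2)/(m + S/S) = (S + 3*m/2)/(m + 1) = (S + 3*m/2)/(1 + m))
V(506, -510) + 42392 = (506 + (3/2)*(-510))/(1 - 510) + 42392 = (506 - 765)/(-509) + 42392 = -1/509*(-259) + 42392 = 259/509 + 42392 = 21577787/509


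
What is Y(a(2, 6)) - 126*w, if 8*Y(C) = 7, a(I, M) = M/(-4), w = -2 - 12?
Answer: 14119/8 ≈ 1764.9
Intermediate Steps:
w = -14
a(I, M) = -M/4 (a(I, M) = M*(-¼) = -M/4)
Y(C) = 7/8 (Y(C) = (⅛)*7 = 7/8)
Y(a(2, 6)) - 126*w = 7/8 - 126*(-14) = 7/8 + 1764 = 14119/8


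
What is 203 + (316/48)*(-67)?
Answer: -2857/12 ≈ -238.08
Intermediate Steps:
203 + (316/48)*(-67) = 203 + (316*(1/48))*(-67) = 203 + (79/12)*(-67) = 203 - 5293/12 = -2857/12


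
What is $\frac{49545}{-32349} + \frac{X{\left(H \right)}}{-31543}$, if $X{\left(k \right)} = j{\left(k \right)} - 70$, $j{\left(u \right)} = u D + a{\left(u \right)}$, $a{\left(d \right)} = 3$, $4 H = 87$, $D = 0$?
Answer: $- \frac{520210184}{340128169} \approx -1.5295$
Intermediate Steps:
$H = \frac{87}{4}$ ($H = \frac{1}{4} \cdot 87 = \frac{87}{4} \approx 21.75$)
$j{\left(u \right)} = 3$ ($j{\left(u \right)} = u 0 + 3 = 0 + 3 = 3$)
$X{\left(k \right)} = -67$ ($X{\left(k \right)} = 3 - 70 = -67$)
$\frac{49545}{-32349} + \frac{X{\left(H \right)}}{-31543} = \frac{49545}{-32349} - \frac{67}{-31543} = 49545 \left(- \frac{1}{32349}\right) - - \frac{67}{31543} = - \frac{16515}{10783} + \frac{67}{31543} = - \frac{520210184}{340128169}$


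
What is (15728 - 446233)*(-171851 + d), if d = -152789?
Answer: 139759143200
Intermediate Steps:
(15728 - 446233)*(-171851 + d) = (15728 - 446233)*(-171851 - 152789) = -430505*(-324640) = 139759143200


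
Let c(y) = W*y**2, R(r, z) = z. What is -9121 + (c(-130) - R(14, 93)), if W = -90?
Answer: -1530214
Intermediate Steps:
c(y) = -90*y**2
-9121 + (c(-130) - R(14, 93)) = -9121 + (-90*(-130)**2 - 1*93) = -9121 + (-90*16900 - 93) = -9121 + (-1521000 - 93) = -9121 - 1521093 = -1530214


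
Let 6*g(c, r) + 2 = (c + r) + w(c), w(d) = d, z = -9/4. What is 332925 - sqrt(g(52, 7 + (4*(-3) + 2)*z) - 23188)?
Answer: 332925 - I*sqrt(833979)/6 ≈ 3.3293e+5 - 152.2*I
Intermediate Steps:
z = -9/4 (z = -9*1/4 = -9/4 ≈ -2.2500)
g(c, r) = -1/3 + c/3 + r/6 (g(c, r) = -1/3 + ((c + r) + c)/6 = -1/3 + (r + 2*c)/6 = -1/3 + (c/3 + r/6) = -1/3 + c/3 + r/6)
332925 - sqrt(g(52, 7 + (4*(-3) + 2)*z) - 23188) = 332925 - sqrt((-1/3 + (1/3)*52 + (7 + (4*(-3) + 2)*(-9/4))/6) - 23188) = 332925 - sqrt((-1/3 + 52/3 + (7 + (-12 + 2)*(-9/4))/6) - 23188) = 332925 - sqrt((-1/3 + 52/3 + (7 - 10*(-9/4))/6) - 23188) = 332925 - sqrt((-1/3 + 52/3 + (7 + 45/2)/6) - 23188) = 332925 - sqrt((-1/3 + 52/3 + (1/6)*(59/2)) - 23188) = 332925 - sqrt((-1/3 + 52/3 + 59/12) - 23188) = 332925 - sqrt(263/12 - 23188) = 332925 - sqrt(-277993/12) = 332925 - I*sqrt(833979)/6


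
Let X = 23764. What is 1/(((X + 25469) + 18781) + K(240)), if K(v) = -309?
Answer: 1/67705 ≈ 1.4770e-5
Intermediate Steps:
1/(((X + 25469) + 18781) + K(240)) = 1/(((23764 + 25469) + 18781) - 309) = 1/((49233 + 18781) - 309) = 1/(68014 - 309) = 1/67705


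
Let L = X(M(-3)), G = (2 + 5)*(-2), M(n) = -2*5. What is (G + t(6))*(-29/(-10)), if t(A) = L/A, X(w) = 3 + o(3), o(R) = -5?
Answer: -1247/30 ≈ -41.567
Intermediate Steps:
M(n) = -10
G = -14 (G = 7*(-2) = -14)
X(w) = -2 (X(w) = 3 - 5 = -2)
L = -2
t(A) = -2/A
(G + t(6))*(-29/(-10)) = (-14 - 2/6)*(-29/(-10)) = (-14 - 2*⅙)*(-29*(-⅒)) = (-14 - ⅓)*(29/10) = -43/3*29/10 = -1247/30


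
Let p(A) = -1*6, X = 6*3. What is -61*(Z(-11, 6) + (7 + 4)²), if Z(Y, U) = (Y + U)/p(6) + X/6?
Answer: -45689/6 ≈ -7614.8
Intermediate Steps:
X = 18
p(A) = -6
Z(Y, U) = 3 - U/6 - Y/6 (Z(Y, U) = (Y + U)/(-6) + 18/6 = (U + Y)*(-⅙) + 18*(⅙) = (-U/6 - Y/6) + 3 = 3 - U/6 - Y/6)
-61*(Z(-11, 6) + (7 + 4)²) = -61*((3 - ⅙*6 - ⅙*(-11)) + (7 + 4)²) = -61*((3 - 1 + 11/6) + 11²) = -61*(23/6 + 121) = -61*749/6 = -45689/6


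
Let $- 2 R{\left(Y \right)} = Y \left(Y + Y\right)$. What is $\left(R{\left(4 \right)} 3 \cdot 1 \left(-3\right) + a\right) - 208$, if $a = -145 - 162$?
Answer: $-371$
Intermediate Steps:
$a = -307$
$R{\left(Y \right)} = - Y^{2}$ ($R{\left(Y \right)} = - \frac{Y \left(Y + Y\right)}{2} = - \frac{Y 2 Y}{2} = - \frac{2 Y^{2}}{2} = - Y^{2}$)
$\left(R{\left(4 \right)} 3 \cdot 1 \left(-3\right) + a\right) - 208 = \left(- 4^{2} \cdot 3 \cdot 1 \left(-3\right) - 307\right) - 208 = \left(\left(-1\right) 16 \cdot 3 \left(-3\right) - 307\right) - 208 = \left(\left(-16\right) \left(-9\right) - 307\right) - 208 = \left(144 - 307\right) - 208 = -163 - 208 = -371$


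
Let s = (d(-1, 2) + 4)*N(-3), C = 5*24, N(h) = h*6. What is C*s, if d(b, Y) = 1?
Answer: -10800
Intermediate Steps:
N(h) = 6*h
C = 120
s = -90 (s = (1 + 4)*(6*(-3)) = 5*(-18) = -90)
C*s = 120*(-90) = -10800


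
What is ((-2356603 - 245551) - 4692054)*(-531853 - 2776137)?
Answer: 24129167121920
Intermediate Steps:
((-2356603 - 245551) - 4692054)*(-531853 - 2776137) = (-2602154 - 4692054)*(-3307990) = -7294208*(-3307990) = 24129167121920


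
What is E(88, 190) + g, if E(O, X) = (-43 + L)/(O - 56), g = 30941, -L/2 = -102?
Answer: 990273/32 ≈ 30946.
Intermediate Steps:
L = 204 (L = -2*(-102) = 204)
E(O, X) = 161/(-56 + O) (E(O, X) = (-43 + 204)/(O - 56) = 161/(-56 + O))
E(88, 190) + g = 161/(-56 + 88) + 30941 = 161/32 + 30941 = 990273/32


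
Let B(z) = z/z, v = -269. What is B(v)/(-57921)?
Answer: -1/57921 ≈ -1.7265e-5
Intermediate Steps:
B(z) = 1
B(v)/(-57921) = 1/(-57921) = 1*(-1/57921) = -1/57921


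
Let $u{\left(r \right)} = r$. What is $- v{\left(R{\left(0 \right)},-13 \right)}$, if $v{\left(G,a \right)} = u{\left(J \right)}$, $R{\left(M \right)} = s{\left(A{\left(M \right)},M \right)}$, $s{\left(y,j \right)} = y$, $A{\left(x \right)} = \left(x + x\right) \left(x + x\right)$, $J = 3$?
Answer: $-3$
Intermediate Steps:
$A{\left(x \right)} = 4 x^{2}$ ($A{\left(x \right)} = 2 x 2 x = 4 x^{2}$)
$R{\left(M \right)} = 4 M^{2}$
$v{\left(G,a \right)} = 3$
$- v{\left(R{\left(0 \right)},-13 \right)} = \left(-1\right) 3 = -3$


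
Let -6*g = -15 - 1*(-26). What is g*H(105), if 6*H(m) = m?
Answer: -385/12 ≈ -32.083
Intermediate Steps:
H(m) = m/6
g = -11/6 (g = -(-15 - 1*(-26))/6 = -(-15 + 26)/6 = -1/6*11 = -11/6 ≈ -1.8333)
g*H(105) = -11*105/36 = -11/6*35/2 = -385/12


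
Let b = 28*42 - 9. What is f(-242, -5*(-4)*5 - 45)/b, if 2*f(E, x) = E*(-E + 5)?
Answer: -29887/1167 ≈ -25.610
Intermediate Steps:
f(E, x) = E*(5 - E)/2 (f(E, x) = (E*(-E + 5))/2 = (E*(5 - E))/2 = E*(5 - E)/2)
b = 1167 (b = 1176 - 9 = 1167)
f(-242, -5*(-4)*5 - 45)/b = ((½)*(-242)*(5 - 1*(-242)))/1167 = ((½)*(-242)*(5 + 242))*(1/1167) = ((½)*(-242)*247)*(1/1167) = -29887*1/1167 = -29887/1167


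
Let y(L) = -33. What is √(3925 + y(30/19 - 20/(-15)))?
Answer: 2*√973 ≈ 62.386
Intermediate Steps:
√(3925 + y(30/19 - 20/(-15))) = √(3925 - 33) = √3892 = 2*√973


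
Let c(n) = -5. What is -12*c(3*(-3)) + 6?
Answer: 66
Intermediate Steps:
-12*c(3*(-3)) + 6 = -12*(-5) + 6 = 60 + 6 = 66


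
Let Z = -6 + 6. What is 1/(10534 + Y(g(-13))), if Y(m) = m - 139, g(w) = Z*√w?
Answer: 1/10395 ≈ 9.6200e-5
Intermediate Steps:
Z = 0
g(w) = 0 (g(w) = 0*√w = 0)
Y(m) = -139 + m
1/(10534 + Y(g(-13))) = 1/(10534 + (-139 + 0)) = 1/(10534 - 139) = 1/10395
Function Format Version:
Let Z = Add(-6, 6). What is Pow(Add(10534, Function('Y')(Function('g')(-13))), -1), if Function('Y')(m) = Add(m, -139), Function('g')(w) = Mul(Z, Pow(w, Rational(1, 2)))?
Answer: Rational(1, 10395) ≈ 9.6200e-5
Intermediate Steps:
Z = 0
Function('g')(w) = 0 (Function('g')(w) = Mul(0, Pow(w, Rational(1, 2))) = 0)
Function('Y')(m) = Add(-139, m)
Pow(Add(10534, Function('Y')(Function('g')(-13))), -1) = Pow(Add(10534, Add(-139, 0)), -1) = Pow(Add(10534, -139), -1) = Pow(10395, -1) = Rational(1, 10395)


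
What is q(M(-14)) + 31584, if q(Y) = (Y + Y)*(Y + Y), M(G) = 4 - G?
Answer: 32880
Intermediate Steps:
q(Y) = 4*Y² (q(Y) = (2*Y)*(2*Y) = 4*Y²)
q(M(-14)) + 31584 = 4*(4 - 1*(-14))² + 31584 = 4*(4 + 14)² + 31584 = 4*18² + 31584 = 4*324 + 31584 = 1296 + 31584 = 32880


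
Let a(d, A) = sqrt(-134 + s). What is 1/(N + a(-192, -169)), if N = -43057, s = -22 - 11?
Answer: -43057/1853905416 - I*sqrt(167)/1853905416 ≈ -2.3225e-5 - 6.9706e-9*I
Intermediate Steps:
s = -33
a(d, A) = I*sqrt(167) (a(d, A) = sqrt(-134 - 33) = sqrt(-167) = I*sqrt(167))
1/(N + a(-192, -169)) = 1/(-43057 + I*sqrt(167))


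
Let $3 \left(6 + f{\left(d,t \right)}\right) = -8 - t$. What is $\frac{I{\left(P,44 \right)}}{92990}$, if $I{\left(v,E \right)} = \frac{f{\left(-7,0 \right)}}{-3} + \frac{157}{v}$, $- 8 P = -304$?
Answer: $\frac{2401}{31802580} \approx 7.5497 \cdot 10^{-5}$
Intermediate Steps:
$P = 38$ ($P = \left(- \frac{1}{8}\right) \left(-304\right) = 38$)
$f{\left(d,t \right)} = - \frac{26}{3} - \frac{t}{3}$ ($f{\left(d,t \right)} = -6 + \frac{-8 - t}{3} = -6 - \left(\frac{8}{3} + \frac{t}{3}\right) = - \frac{26}{3} - \frac{t}{3}$)
$I{\left(v,E \right)} = \frac{26}{9} + \frac{157}{v}$ ($I{\left(v,E \right)} = \frac{- \frac{26}{3} - 0}{-3} + \frac{157}{v} = \left(- \frac{26}{3} + 0\right) \left(- \frac{1}{3}\right) + \frac{157}{v} = \left(- \frac{26}{3}\right) \left(- \frac{1}{3}\right) + \frac{157}{v} = \frac{26}{9} + \frac{157}{v}$)
$\frac{I{\left(P,44 \right)}}{92990} = \frac{\frac{26}{9} + \frac{157}{38}}{92990} = \left(\frac{26}{9} + 157 \cdot \frac{1}{38}\right) \frac{1}{92990} = \left(\frac{26}{9} + \frac{157}{38}\right) \frac{1}{92990} = \frac{2401}{342} \cdot \frac{1}{92990} = \frac{2401}{31802580}$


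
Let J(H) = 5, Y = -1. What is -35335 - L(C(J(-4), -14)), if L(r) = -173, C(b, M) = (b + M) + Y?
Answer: -35162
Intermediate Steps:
C(b, M) = -1 + M + b (C(b, M) = (b + M) - 1 = (M + b) - 1 = -1 + M + b)
-35335 - L(C(J(-4), -14)) = -35335 - 1*(-173) = -35335 + 173 = -35162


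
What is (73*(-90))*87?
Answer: -571590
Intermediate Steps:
(73*(-90))*87 = -6570*87 = -571590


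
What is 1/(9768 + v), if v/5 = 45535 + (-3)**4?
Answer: 1/237848 ≈ 4.2044e-6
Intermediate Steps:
v = 228080 (v = 5*(45535 + (-3)**4) = 5*(45535 + 81) = 5*45616 = 228080)
1/(9768 + v) = 1/(9768 + 228080) = 1/237848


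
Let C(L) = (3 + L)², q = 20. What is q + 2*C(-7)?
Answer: 52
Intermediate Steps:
q + 2*C(-7) = 20 + 2*(3 - 7)² = 20 + 2*(-4)² = 20 + 2*16 = 20 + 32 = 52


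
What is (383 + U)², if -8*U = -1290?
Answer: 4739329/16 ≈ 2.9621e+5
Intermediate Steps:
U = 645/4 (U = -⅛*(-1290) = 645/4 ≈ 161.25)
(383 + U)² = (383 + 645/4)² = (2177/4)² = 4739329/16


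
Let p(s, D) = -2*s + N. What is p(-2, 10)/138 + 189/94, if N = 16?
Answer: 13981/6486 ≈ 2.1556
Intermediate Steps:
p(s, D) = 16 - 2*s (p(s, D) = -2*s + 16 = 16 - 2*s)
p(-2, 10)/138 + 189/94 = (16 - 2*(-2))/138 + 189/94 = (16 + 4)*(1/138) + 189*(1/94) = 20*(1/138) + 189/94 = 10/69 + 189/94 = 13981/6486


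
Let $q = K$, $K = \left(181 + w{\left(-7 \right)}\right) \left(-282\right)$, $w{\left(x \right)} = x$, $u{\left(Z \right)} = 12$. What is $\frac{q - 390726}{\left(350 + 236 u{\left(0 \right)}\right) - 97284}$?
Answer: $\frac{219897}{47051} \approx 4.6736$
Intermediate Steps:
$K = -49068$ ($K = \left(181 - 7\right) \left(-282\right) = 174 \left(-282\right) = -49068$)
$q = -49068$
$\frac{q - 390726}{\left(350 + 236 u{\left(0 \right)}\right) - 97284} = \frac{-49068 - 390726}{\left(350 + 236 \cdot 12\right) - 97284} = - \frac{439794}{\left(350 + 2832\right) - 97284} = - \frac{439794}{3182 - 97284} = - \frac{439794}{-94102} = \left(-439794\right) \left(- \frac{1}{94102}\right) = \frac{219897}{47051}$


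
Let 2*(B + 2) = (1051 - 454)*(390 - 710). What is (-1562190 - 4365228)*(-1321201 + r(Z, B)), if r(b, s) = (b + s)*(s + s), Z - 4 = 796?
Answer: -107255138361510006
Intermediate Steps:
B = -95522 (B = -2 + ((1051 - 454)*(390 - 710))/2 = -2 + (597*(-320))/2 = -2 + (½)*(-191040) = -2 - 95520 = -95522)
Z = 800 (Z = 4 + 796 = 800)
r(b, s) = 2*s*(b + s) (r(b, s) = (b + s)*(2*s) = 2*s*(b + s))
(-1562190 - 4365228)*(-1321201 + r(Z, B)) = (-1562190 - 4365228)*(-1321201 + 2*(-95522)*(800 - 95522)) = -5927418*(-1321201 + 2*(-95522)*(-94722)) = -5927418*(-1321201 + 18096069768) = -5927418*18094748567 = -107255138361510006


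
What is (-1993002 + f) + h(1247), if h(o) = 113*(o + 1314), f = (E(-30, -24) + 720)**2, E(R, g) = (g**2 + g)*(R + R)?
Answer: 1048056391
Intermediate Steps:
E(R, g) = 2*R*(g + g**2) (E(R, g) = (g + g**2)*(2*R) = 2*R*(g + g**2))
f = 1049760000 (f = (2*(-30)*(-24)*(1 - 24) + 720)**2 = (2*(-30)*(-24)*(-23) + 720)**2 = (-33120 + 720)**2 = (-32400)**2 = 1049760000)
h(o) = 148482 + 113*o (h(o) = 113*(1314 + o) = 148482 + 113*o)
(-1993002 + f) + h(1247) = (-1993002 + 1049760000) + (148482 + 113*1247) = 1047766998 + (148482 + 140911) = 1047766998 + 289393 = 1048056391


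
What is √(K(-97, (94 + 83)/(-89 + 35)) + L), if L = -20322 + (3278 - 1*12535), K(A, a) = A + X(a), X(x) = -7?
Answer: I*√29683 ≈ 172.29*I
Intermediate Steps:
K(A, a) = -7 + A (K(A, a) = A - 7 = -7 + A)
L = -29579 (L = -20322 + (3278 - 12535) = -20322 - 9257 = -29579)
√(K(-97, (94 + 83)/(-89 + 35)) + L) = √((-7 - 97) - 29579) = √(-104 - 29579) = √(-29683) = I*√29683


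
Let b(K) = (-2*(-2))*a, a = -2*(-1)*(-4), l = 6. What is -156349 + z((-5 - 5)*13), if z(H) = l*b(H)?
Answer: -156541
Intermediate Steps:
a = -8 (a = 2*(-4) = -8)
b(K) = -32 (b(K) = -2*(-2)*(-8) = 4*(-8) = -32)
z(H) = -192 (z(H) = 6*(-32) = -192)
-156349 + z((-5 - 5)*13) = -156349 - 192 = -156541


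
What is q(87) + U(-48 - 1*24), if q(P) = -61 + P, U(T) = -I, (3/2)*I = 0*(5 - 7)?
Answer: 26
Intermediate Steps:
I = 0 (I = 2*(0*(5 - 7))/3 = 2*(0*(-2))/3 = (⅔)*0 = 0)
U(T) = 0 (U(T) = -1*0 = 0)
q(87) + U(-48 - 1*24) = (-61 + 87) + 0 = 26 + 0 = 26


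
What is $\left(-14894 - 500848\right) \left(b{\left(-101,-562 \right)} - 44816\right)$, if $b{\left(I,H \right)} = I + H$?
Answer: $23455430418$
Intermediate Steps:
$b{\left(I,H \right)} = H + I$
$\left(-14894 - 500848\right) \left(b{\left(-101,-562 \right)} - 44816\right) = \left(-14894 - 500848\right) \left(\left(-562 - 101\right) - 44816\right) = - 515742 \left(-663 - 44816\right) = \left(-515742\right) \left(-45479\right) = 23455430418$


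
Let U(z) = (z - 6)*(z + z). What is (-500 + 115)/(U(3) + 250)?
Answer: -385/232 ≈ -1.6595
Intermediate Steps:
U(z) = 2*z*(-6 + z) (U(z) = (-6 + z)*(2*z) = 2*z*(-6 + z))
(-500 + 115)/(U(3) + 250) = (-500 + 115)/(2*3*(-6 + 3) + 250) = -385/(2*3*(-3) + 250) = -385/(-18 + 250) = -385/232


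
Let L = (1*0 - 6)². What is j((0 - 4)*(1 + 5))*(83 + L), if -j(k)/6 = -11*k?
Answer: -188496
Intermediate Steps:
j(k) = 66*k (j(k) = -(-66)*k = 66*k)
L = 36 (L = (0 - 6)² = (-6)² = 36)
j((0 - 4)*(1 + 5))*(83 + L) = (66*((0 - 4)*(1 + 5)))*(83 + 36) = (66*(-4*6))*119 = (66*(-24))*119 = -1584*119 = -188496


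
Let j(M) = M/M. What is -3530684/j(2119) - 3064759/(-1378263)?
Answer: -4866208057133/1378263 ≈ -3.5307e+6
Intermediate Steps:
j(M) = 1
-3530684/j(2119) - 3064759/(-1378263) = -3530684/1 - 3064759/(-1378263) = -3530684*1 - 3064759*(-1/1378263) = -3530684 + 3064759/1378263 = -4866208057133/1378263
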